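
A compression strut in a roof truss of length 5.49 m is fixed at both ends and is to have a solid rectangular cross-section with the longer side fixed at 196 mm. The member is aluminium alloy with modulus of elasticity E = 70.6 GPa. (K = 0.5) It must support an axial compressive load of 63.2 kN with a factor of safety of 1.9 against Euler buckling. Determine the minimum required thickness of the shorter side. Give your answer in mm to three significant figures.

Required P_cr = n·P = 1.9 × 63.2 = 120.1 kN
L_e = K·L = 0.5 × 5.49 = 2.745 m
Required I = P_cr·L_e²/(π²E) = 1.201×10^5 × 2.745² / (π² × 7.06×10^10) = 1.299×10^-6 m⁴
I_req = 1.299×10^6 mm⁴
Rectangle, weak axis: I_min = h·b³/12 with h = 196 mm fixed  ⇒  b = (12I/h)^(1/3) = 43.0 mm

b ≈ 43.0 mm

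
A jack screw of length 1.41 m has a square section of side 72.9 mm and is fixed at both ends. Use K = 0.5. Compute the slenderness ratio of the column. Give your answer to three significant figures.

λ ≈ 33.5

I = a⁴/12 = 72.9⁴/12 = 2.354×10^6 mm⁴
A = 5.314×10^3 mm²;  r_min = √(I/A) = √(2.354×10^6/5.314×10^3) = 21.04 mm
L_e = K·L = 0.5 × 1.41 m = 0.7050 m = 705.00 mm
λ = L_e / r_min = 705.00 / 21.04 = 33.5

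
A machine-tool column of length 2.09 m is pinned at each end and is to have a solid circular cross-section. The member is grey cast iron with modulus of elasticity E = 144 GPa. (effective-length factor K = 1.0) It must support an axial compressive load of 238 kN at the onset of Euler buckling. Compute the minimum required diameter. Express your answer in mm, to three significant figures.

d ≈ 62.1 mm

L_e = K·L = 1 × 2.09 = 2.090 m
Required I = P_cr·L_e²/(π²E) = 2.380×10^5 × 2.090² / (π² × 1.44×10^11) = 7.315×10^-7 m⁴
I_req = 7.315×10^5 mm⁴
Solid circle: I = πd⁴/64  ⇒  d = (64I/π)^(1/4) = (64×7.315×10^5/π)^(1/4) = 62.1 mm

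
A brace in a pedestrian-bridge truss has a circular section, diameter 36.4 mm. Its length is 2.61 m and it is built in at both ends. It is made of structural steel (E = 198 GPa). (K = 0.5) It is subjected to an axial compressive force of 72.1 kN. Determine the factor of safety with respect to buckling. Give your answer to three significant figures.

I = πd⁴/64 = π×36.4⁴/64 = 8.617×10^4 mm⁴
I = 8.617×10^4 mm⁴ = 8.617×10^-8 m⁴
Effective length L_e = K·L = 0.5 × 2.61 = 1.305 m
P_cr = π²EI / L_e² = π² × 198×10⁹ × 8.617×10^-8 / 1.305² = 9.888×10^4 N
Factor of safety n = P_cr / P = 98.882 / 72.1 = 1.37

n ≈ 1.37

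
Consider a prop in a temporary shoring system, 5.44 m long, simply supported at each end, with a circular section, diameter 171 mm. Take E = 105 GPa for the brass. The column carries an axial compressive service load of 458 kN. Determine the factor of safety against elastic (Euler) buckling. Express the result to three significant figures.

I = πd⁴/64 = π×171⁴/64 = 4.197×10^7 mm⁴
I = 4.197×10^7 mm⁴ = 4.197×10^-5 m⁴
Effective length L_e = K·L = 1 × 5.44 = 5.440 m
P_cr = π²EI / L_e² = π² × 105×10⁹ × 4.197×10^-5 / 5.440² = 1.470×10^6 N
Factor of safety n = P_cr / P = 1469.8 / 458 = 3.21

n ≈ 3.21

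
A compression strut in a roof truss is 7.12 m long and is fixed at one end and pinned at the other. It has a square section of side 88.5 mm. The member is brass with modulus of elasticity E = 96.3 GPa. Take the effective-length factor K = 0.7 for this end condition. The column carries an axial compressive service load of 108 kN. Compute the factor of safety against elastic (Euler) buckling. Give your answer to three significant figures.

I = a⁴/12 = 88.5⁴/12 = 5.112×10^6 mm⁴
I = 5.112×10^6 mm⁴ = 5.112×10^-6 m⁴
Effective length L_e = K·L = 0.7 × 7.12 = 4.984 m
P_cr = π²EI / L_e² = π² × 96.3×10⁹ × 5.112×10^-6 / 4.984² = 1.956×10^5 N
Factor of safety n = P_cr / P = 195.60 / 108 = 1.81

n ≈ 1.81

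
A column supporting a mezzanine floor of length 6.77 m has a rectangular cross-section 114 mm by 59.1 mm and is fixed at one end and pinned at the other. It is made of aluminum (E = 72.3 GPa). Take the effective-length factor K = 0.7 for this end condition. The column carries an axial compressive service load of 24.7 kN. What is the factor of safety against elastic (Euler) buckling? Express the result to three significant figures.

Buckling occurs about the weak axis: I_min = h·b³/12 with b = 59.1 mm (the shorter side).
I_min = 114×59.1³/12 = 1.961×10^6 mm⁴
I = 1.961×10^6 mm⁴ = 1.961×10^-6 m⁴
Effective length L_e = K·L = 0.7 × 6.77 = 4.739 m
P_cr = π²EI / L_e² = π² × 72.3×10⁹ × 1.961×10^-6 / 4.739² = 6.231×10^4 N
Factor of safety n = P_cr / P = 62.309 / 24.7 = 2.52

n ≈ 2.52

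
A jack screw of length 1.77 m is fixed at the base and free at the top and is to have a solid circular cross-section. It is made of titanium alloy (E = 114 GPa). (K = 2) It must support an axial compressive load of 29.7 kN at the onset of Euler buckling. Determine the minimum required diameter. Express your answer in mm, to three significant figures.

d ≈ 51.0 mm

L_e = K·L = 2 × 1.77 = 3.540 m
Required I = P_cr·L_e²/(π²E) = 2.970×10^4 × 3.540² / (π² × 1.14×10^11) = 3.308×10^-7 m⁴
I_req = 3.308×10^5 mm⁴
Solid circle: I = πd⁴/64  ⇒  d = (64I/π)^(1/4) = (64×3.308×10^5/π)^(1/4) = 51.0 mm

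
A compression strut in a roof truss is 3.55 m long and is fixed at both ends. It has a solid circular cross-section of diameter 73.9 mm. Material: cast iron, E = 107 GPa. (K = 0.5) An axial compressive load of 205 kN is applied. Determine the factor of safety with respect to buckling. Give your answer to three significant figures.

I = πd⁴/64 = π×73.9⁴/64 = 1.464×10^6 mm⁴
I = 1.464×10^6 mm⁴ = 1.464×10^-6 m⁴
Effective length L_e = K·L = 0.5 × 3.55 = 1.775 m
P_cr = π²EI / L_e² = π² × 107×10⁹ × 1.464×10^-6 / 1.775² = 4.907×10^5 N
Factor of safety n = P_cr / P = 490.72 / 205 = 2.39

n ≈ 2.39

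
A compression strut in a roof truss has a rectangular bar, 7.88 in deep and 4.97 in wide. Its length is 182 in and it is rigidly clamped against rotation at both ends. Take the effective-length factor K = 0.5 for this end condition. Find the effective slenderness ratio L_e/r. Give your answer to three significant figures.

Buckling occurs about the weak axis: I_min = h·b³/12 with b = 4.97 in (the shorter side).
I_min = 7.88×4.97³/12 = 80.61 in⁴
A = 39.16 in²;  r_min = √(I/A) = √(80.61/39.16) = 1.435 in
L_e = K·L = 0.5 × 182 = 91.00 in
λ = L_e / r_min = 91.000 / 1.435 = 63.4

λ ≈ 63.4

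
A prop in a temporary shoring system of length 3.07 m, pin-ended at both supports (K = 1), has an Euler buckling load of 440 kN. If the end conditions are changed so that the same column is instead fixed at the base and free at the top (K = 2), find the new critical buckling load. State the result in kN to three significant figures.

P_cr ≈ 110 kN

P_cr ∝ 1/K², so P_cr,new = P_cr,old × (K_old/K_new)² = 440 × (1/2)²
= 440 × 0.2500 = 110 kN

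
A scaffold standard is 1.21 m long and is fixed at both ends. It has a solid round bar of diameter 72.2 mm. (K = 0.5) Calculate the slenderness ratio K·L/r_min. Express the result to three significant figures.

For a solid circle r = d/4 = 72.2/4 = 18.05 mm
L_e = K·L = 0.5 × 1.21 m = 0.6050 m = 605.00 mm
λ = L_e / r_min = 605.00 / 18.05 = 33.5

λ ≈ 33.5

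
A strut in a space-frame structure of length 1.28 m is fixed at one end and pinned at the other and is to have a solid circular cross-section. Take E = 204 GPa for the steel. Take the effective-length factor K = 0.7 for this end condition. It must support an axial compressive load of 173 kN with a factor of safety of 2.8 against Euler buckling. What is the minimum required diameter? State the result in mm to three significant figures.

d ≈ 44.5 mm

Required P_cr = n·P = 2.8 × 173 = 484.4 kN
L_e = K·L = 0.7 × 1.28 = 0.8960 m
Required I = P_cr·L_e²/(π²E) = 4.844×10^5 × 0.8960² / (π² × 2.04×10^11) = 1.931×10^-7 m⁴
I_req = 1.931×10^5 mm⁴
Solid circle: I = πd⁴/64  ⇒  d = (64I/π)^(1/4) = (64×1.931×10^5/π)^(1/4) = 44.5 mm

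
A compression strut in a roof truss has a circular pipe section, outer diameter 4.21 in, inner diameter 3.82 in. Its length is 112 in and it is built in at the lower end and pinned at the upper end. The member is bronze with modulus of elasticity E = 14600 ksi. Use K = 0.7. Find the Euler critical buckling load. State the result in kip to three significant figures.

P_cr ≈ 116 kip

d_o = 4.21 in, d_i = 3.82 in
I = π(d_o⁴ − d_i⁴)/64 = π(4.21⁴ − 3.820⁴)/64 = 4.968 in⁴
Effective length L_e = K·L = 0.7 × 112 = 78.40 in
P_cr = π²EI / L_e² = π² × 14600×10³ × 4.968 / 78.40² = 1.165×10^5 lb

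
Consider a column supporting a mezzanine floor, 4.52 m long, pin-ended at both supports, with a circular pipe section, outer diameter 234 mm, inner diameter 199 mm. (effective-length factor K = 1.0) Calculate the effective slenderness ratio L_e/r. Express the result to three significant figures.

λ ≈ 58.9

d_o = 234 mm, d_i = 199 mm
I = π(d_o⁴ − d_i⁴)/64 = π(234⁴ − 199.0⁴)/64 = 7.019×10^7 mm⁴
A = 1.190×10^4 mm²;  r_min = √(I/A) = √(7.019×10^7/1.190×10^4) = 76.79 mm
L_e = K·L = 1 × 4.52 m = 4.520 m = 4520.0 mm
λ = L_e / r_min = 4520.0 / 76.79 = 58.9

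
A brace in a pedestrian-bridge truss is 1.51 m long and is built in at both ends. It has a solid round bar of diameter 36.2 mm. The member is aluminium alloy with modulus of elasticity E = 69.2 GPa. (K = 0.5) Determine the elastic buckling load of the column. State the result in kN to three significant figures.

P_cr ≈ 101 kN

I = πd⁴/64 = π×36.2⁴/64 = 8.430×10^4 mm⁴
I = 8.430×10^4 mm⁴ = 8.430×10^-8 m⁴
Effective length L_e = K·L = 0.5 × 1.51 = 0.7550 m
P_cr = π²EI / L_e² = π² × 69.2×10⁹ × 8.430×10^-8 / 0.7550² = 1.010×10^5 N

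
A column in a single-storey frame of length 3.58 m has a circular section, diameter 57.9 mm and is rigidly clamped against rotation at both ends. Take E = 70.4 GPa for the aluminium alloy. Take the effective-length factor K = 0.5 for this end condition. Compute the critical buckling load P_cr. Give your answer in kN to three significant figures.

I = πd⁴/64 = π×57.9⁴/64 = 5.517×10^5 mm⁴
I = 5.517×10^5 mm⁴ = 5.517×10^-7 m⁴
Effective length L_e = K·L = 0.5 × 3.58 = 1.790 m
P_cr = π²EI / L_e² = π² × 70.4×10⁹ × 5.517×10^-7 / 1.790² = 1.196×10^5 N

P_cr ≈ 120 kN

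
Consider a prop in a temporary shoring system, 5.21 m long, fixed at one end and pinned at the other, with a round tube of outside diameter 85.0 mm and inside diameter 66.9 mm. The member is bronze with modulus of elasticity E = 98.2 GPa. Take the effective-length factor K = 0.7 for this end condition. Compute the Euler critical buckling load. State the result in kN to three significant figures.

d_o = 85.0 mm, d_i = 66.9 mm
I = π(d_o⁴ − d_i⁴)/64 = π(85.0⁴ − 66.90⁴)/64 = 1.579×10^6 mm⁴
I = 1.579×10^6 mm⁴ = 1.579×10^-6 m⁴
Effective length L_e = K·L = 0.7 × 5.21 = 3.647 m
P_cr = π²EI / L_e² = π² × 98.2×10⁹ × 1.579×10^-6 / 3.647² = 1.151×10^5 N

P_cr ≈ 115 kN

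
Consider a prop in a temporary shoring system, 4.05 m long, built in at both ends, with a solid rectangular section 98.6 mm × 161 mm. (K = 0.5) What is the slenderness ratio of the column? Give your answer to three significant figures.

For a rectangle r_min = b/√12 = 98.6/√12 = 28.46 mm
L_e = K·L = 0.5 × 4.05 m = 2.025 m = 2025.0 mm
λ = L_e / r_min = 2025.0 / 28.46 = 71.1

λ ≈ 71.1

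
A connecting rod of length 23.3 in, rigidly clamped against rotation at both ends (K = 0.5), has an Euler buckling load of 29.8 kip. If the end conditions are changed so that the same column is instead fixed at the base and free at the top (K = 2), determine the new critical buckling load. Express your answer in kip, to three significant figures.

P_cr ≈ 1.86 kip

P_cr ∝ 1/K², so P_cr,new = P_cr,old × (K_old/K_new)² = 29.8 × (0.5/2)²
= 29.8 × 0.06250 = 1.86 kip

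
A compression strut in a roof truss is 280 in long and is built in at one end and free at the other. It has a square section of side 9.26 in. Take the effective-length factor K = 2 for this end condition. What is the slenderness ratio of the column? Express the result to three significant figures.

λ ≈ 209

For a square r = a/√12 = 9.26/√12 = 2.673 in
L_e = K·L = 2 × 280 = 560.0 in
λ = L_e / r_min = 560.00 / 2.673 = 209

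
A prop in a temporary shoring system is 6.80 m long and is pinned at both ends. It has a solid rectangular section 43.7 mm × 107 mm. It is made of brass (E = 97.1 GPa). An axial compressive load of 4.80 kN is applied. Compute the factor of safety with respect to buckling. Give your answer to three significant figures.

Buckling occurs about the weak axis: I_min = h·b³/12 with b = 43.7 mm (the shorter side).
I_min = 107×43.7³/12 = 7.441×10^5 mm⁴
I = 7.441×10^5 mm⁴ = 7.441×10^-7 m⁴
Effective length L_e = K·L = 1 × 6.80 = 6.800 m
P_cr = π²EI / L_e² = π² × 97.1×10⁹ × 7.441×10^-7 / 6.800² = 1.542×10^4 N
Factor of safety n = P_cr / P = 15.422 / 4.80 = 3.21

n ≈ 3.21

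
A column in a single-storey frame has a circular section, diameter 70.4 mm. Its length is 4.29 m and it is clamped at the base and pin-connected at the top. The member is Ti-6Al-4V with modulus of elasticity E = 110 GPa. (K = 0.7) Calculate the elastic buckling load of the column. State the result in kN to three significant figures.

I = πd⁴/64 = π×70.4⁴/64 = 1.206×10^6 mm⁴
I = 1.206×10^6 mm⁴ = 1.206×10^-6 m⁴
Effective length L_e = K·L = 0.7 × 4.29 = 3.003 m
P_cr = π²EI / L_e² = π² × 110×10⁹ × 1.206×10^-6 / 3.003² = 1.452×10^5 N

P_cr ≈ 145 kN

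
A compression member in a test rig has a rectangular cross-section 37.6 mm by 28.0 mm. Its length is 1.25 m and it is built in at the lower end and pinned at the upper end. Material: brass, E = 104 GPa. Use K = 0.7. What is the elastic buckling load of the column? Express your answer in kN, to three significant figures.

P_cr ≈ 92.2 kN

Buckling occurs about the weak axis: I_min = h·b³/12 with b = 28.0 mm (the shorter side).
I_min = 37.6×28.0³/12 = 6.878×10^4 mm⁴
I = 6.878×10^4 mm⁴ = 6.878×10^-8 m⁴
Effective length L_e = K·L = 0.7 × 1.25 = 0.8750 m
P_cr = π²EI / L_e² = π² × 104×10⁹ × 6.878×10^-8 / 0.8750² = 9.221×10^4 N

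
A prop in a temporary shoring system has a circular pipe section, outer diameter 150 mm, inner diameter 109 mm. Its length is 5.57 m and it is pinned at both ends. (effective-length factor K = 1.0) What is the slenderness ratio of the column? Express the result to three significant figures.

λ ≈ 120

d_o = 150 mm, d_i = 109 mm
I = π(d_o⁴ − d_i⁴)/64 = π(150⁴ − 109.0⁴)/64 = 1.792×10^7 mm⁴
A = 8.340×10^3 mm²;  r_min = √(I/A) = √(1.792×10^7/8.340×10^3) = 46.36 mm
L_e = K·L = 1 × 5.57 m = 5.570 m = 5570.0 mm
λ = L_e / r_min = 5570.0 / 46.36 = 120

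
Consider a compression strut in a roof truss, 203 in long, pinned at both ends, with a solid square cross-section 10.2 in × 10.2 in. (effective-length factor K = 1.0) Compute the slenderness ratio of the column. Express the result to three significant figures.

For a square r = a/√12 = 10.2/√12 = 2.944 in
L_e = K·L = 1 × 203 = 203.0 in
λ = L_e / r_min = 203.00 / 2.944 = 68.9

λ ≈ 68.9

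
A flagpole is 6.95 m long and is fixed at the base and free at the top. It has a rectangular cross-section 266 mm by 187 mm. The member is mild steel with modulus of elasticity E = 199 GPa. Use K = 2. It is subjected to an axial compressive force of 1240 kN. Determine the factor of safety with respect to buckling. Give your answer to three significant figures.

n ≈ 1.19

Buckling occurs about the weak axis: I_min = h·b³/12 with b = 187 mm (the shorter side).
I_min = 266×187³/12 = 1.450×10^8 mm⁴
I = 1.450×10^8 mm⁴ = 1.450×10^-4 m⁴
Effective length L_e = K·L = 2 × 6.95 = 13.90 m
P_cr = π²EI / L_e² = π² × 199×10⁹ × 1.450×10^-4 / 13.90² = 1.473×10^6 N
Factor of safety n = P_cr / P = 1473.5 / 1240 = 1.19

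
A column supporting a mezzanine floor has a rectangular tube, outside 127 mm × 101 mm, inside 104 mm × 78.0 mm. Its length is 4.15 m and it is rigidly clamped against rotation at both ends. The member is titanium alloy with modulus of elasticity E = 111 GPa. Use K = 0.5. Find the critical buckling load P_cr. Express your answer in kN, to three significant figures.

Weak-axis I_min = (h_o·b_o³ − h_i·b_i³)/12 with b_o = 101, b_i = 78.00 mm (shorter outer/inner sides).
I_min = (127×101³ − 104.0×78.00³)/12 = 6.791×10^6 mm⁴
I = 6.791×10^6 mm⁴ = 6.791×10^-6 m⁴
Effective length L_e = K·L = 0.5 × 4.15 = 2.075 m
P_cr = π²EI / L_e² = π² × 111×10⁹ × 6.791×10^-6 / 2.075² = 1.728×10^6 N

P_cr ≈ 1730 kN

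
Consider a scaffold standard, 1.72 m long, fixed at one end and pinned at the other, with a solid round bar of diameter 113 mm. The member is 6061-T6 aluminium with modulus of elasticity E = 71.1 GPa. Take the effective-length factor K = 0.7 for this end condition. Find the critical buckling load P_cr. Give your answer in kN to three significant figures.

P_cr ≈ 3870 kN

I = πd⁴/64 = π×113⁴/64 = 8.004×10^6 mm⁴
I = 8.004×10^6 mm⁴ = 8.004×10^-6 m⁴
Effective length L_e = K·L = 0.7 × 1.72 = 1.204 m
P_cr = π²EI / L_e² = π² × 71.1×10⁹ × 8.004×10^-6 / 1.204² = 3.874×10^6 N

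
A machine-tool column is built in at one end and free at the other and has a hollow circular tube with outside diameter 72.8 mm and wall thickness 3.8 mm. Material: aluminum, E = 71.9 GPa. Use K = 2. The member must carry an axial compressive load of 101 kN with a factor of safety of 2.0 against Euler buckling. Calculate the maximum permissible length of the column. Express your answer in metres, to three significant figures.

Inner diameter d_i = 72.8 − 2×3.8 = 65.20 mm
I = π(d_o⁴ − d_i⁴)/64 = π(72.8⁴ − 65.20⁴)/64 = 4.917×10^5 mm⁴
I = 4.917×10^-7 m⁴
Required critical load P_cr = n·P = 2.0 × 101 = 202.0 kN = 2.020×10^5 N
From P_cr = π²EI/(K·L)²:  L = (1/K)·√(π²EI/P_cr) = (1/2)·√(π²×7.19×10^10×4.917×10^-7/2.020×10^5)
L = 0.657 m

L_max ≈ 0.657 m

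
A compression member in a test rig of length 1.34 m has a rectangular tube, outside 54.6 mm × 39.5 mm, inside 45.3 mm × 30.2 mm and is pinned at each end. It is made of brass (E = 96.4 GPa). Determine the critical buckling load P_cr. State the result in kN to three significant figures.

Weak-axis I_min = (h_o·b_o³ − h_i·b_i³)/12 with b_o = 39.5, b_i = 30.20 mm (shorter outer/inner sides).
I_min = (54.6×39.5³ − 45.30×30.20³)/12 = 1.764×10^5 mm⁴
I = 1.764×10^5 mm⁴ = 1.764×10^-7 m⁴
Effective length L_e = K·L = 1 × 1.34 = 1.340 m
P_cr = π²EI / L_e² = π² × 96.4×10⁹ × 1.764×10^-7 / 1.340² = 9.349×10^4 N

P_cr ≈ 93.5 kN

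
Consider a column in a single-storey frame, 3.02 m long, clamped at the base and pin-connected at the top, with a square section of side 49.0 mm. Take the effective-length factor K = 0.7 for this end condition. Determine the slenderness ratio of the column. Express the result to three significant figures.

For a square r = a/√12 = 49.0/√12 = 14.15 mm
L_e = K·L = 0.7 × 3.02 m = 2.114 m = 2114.0 mm
λ = L_e / r_min = 2114.0 / 14.15 = 149

λ ≈ 149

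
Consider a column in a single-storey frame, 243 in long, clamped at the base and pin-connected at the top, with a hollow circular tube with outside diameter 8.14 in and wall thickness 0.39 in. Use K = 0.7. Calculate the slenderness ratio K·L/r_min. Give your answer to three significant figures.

Inner diameter d_i = 8.14 − 2×0.39 = 7.360 in
I = π(d_o⁴ − d_i⁴)/64 = π(8.14⁴ − 7.360⁴)/64 = 71.47 in⁴
A = 9.495 in²;  r_min = √(I/A) = √(71.47/9.495) = 2.744 in
L_e = K·L = 0.7 × 243 = 170.1 in
λ = L_e / r_min = 170.10 / 2.744 = 62.0

λ ≈ 62.0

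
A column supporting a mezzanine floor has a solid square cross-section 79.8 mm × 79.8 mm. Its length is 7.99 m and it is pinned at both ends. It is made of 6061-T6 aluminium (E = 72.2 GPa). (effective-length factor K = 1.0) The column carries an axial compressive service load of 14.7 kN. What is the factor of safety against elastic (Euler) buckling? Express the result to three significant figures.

I = a⁴/12 = 79.8⁴/12 = 3.379×10^6 mm⁴
I = 3.379×10^6 mm⁴ = 3.379×10^-6 m⁴
Effective length L_e = K·L = 1 × 7.99 = 7.990 m
P_cr = π²EI / L_e² = π² × 72.2×10⁹ × 3.379×10^-6 / 7.990² = 3.772×10^4 N
Factor of safety n = P_cr / P = 37.720 / 14.7 = 2.57

n ≈ 2.57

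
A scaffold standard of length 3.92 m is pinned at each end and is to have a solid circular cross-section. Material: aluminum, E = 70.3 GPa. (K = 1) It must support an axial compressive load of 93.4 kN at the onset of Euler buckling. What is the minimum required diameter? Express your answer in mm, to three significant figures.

L_e = K·L = 1 × 3.92 = 3.920 m
Required I = P_cr·L_e²/(π²E) = 9.340×10^4 × 3.920² / (π² × 7.03×10^10) = 2.069×10^-6 m⁴
I_req = 2.069×10^6 mm⁴
Solid circle: I = πd⁴/64  ⇒  d = (64I/π)^(1/4) = (64×2.069×10^6/π)^(1/4) = 80.6 mm

d ≈ 80.6 mm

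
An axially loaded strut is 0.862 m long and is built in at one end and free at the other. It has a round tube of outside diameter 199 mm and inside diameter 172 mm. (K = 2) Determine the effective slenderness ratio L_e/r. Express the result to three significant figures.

λ ≈ 26.2

d_o = 199 mm, d_i = 172 mm
I = π(d_o⁴ − d_i⁴)/64 = π(199⁴ − 172.0⁴)/64 = 3.402×10^7 mm⁴
A = 7.867×10^3 mm²;  r_min = √(I/A) = √(3.402×10^7/7.867×10^3) = 65.76 mm
L_e = K·L = 2 × 0.862 m = 1.724 m = 1724.0 mm
λ = L_e / r_min = 1724.0 / 65.76 = 26.2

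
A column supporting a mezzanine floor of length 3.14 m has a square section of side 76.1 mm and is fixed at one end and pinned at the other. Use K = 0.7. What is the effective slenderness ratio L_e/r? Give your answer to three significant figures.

λ ≈ 100

For a square r = a/√12 = 76.1/√12 = 21.97 mm
L_e = K·L = 0.7 × 3.14 m = 2.198 m = 2198.0 mm
λ = L_e / r_min = 2198.0 / 21.97 = 100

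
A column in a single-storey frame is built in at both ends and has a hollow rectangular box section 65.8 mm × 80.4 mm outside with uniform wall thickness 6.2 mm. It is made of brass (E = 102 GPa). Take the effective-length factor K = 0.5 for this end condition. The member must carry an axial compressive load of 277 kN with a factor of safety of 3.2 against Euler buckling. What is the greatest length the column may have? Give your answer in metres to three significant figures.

Inner dimensions: h_i = 80.4 − 2×6.2 = 68.00 mm, b_i = 65.8 − 2×6.2 = 53.40 mm
Weak-axis I_min = (h_o·b_o³ − h_i·b_i³)/12 with b_o = 65.8, b_i = 53.40 mm (shorter outer/inner sides).
I_min = (80.4×65.8³ − 68.00×53.40³)/12 = 1.046×10^6 mm⁴
I = 1.046×10^-6 m⁴
Required critical load P_cr = n·P = 3.2 × 277 = 886.4 kN = 8.864×10^5 N
From P_cr = π²EI/(K·L)²:  L = (1/K)·√(π²EI/P_cr) = (1/0.5)·√(π²×1.02×10^11×1.046×10^-6/8.864×10^5)
L = 2.18 m

L_max ≈ 2.18 m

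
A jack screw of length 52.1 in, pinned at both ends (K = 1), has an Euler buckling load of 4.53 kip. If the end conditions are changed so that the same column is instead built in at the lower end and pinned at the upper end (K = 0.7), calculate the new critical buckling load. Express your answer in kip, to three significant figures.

P_cr ∝ 1/K², so P_cr,new = P_cr,old × (K_old/K_new)² = 4.53 × (1/0.7)²
= 4.53 × 2.041 = 9.24 kip

P_cr ≈ 9.24 kip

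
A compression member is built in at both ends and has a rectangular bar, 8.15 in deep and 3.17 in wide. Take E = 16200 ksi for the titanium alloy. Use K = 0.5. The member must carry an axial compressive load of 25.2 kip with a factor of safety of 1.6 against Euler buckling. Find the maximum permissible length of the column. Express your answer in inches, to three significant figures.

Buckling occurs about the weak axis: I_min = h·b³/12 with b = 3.17 in (the shorter side).
I_min = 8.15×3.17³/12 = 21.63 in⁴
Required critical load P_cr = n·P = 1.6 × 25.2 = 40.32 kip = 4.032×10^4 lb
From P_cr = π²EI/(K·L)²:  L = (1/K)·√(π²EI/P_cr) = (1/0.5)·√(π²×1.62×10^7×21.63/4.032×10^4)
L = 586 in

L_max ≈ 586 in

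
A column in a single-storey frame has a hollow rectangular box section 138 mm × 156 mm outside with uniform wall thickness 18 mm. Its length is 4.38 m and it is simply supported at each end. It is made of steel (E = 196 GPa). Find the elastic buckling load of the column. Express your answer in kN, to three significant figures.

Inner dimensions: h_i = 156 − 2×18 = 120.0 mm, b_i = 138 − 2×18 = 102.0 mm
Weak-axis I_min = (h_o·b_o³ − h_i·b_i³)/12 with b_o = 138, b_i = 102.0 mm (shorter outer/inner sides).
I_min = (156×138³ − 120.0×102.0³)/12 = 2.355×10^7 mm⁴
I = 2.355×10^7 mm⁴ = 2.355×10^-5 m⁴
Effective length L_e = K·L = 1 × 4.38 = 4.380 m
P_cr = π²EI / L_e² = π² × 196×10⁹ × 2.355×10^-5 / 4.380² = 2.375×10^6 N

P_cr ≈ 2370 kN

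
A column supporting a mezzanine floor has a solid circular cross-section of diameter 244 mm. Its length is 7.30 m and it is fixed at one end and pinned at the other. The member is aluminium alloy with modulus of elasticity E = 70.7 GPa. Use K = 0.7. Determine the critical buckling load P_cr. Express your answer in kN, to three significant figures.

I = πd⁴/64 = π×244⁴/64 = 1.740×10^8 mm⁴
I = 1.740×10^8 mm⁴ = 1.740×10^-4 m⁴
Effective length L_e = K·L = 0.7 × 7.30 = 5.110 m
P_cr = π²EI / L_e² = π² × 70.7×10⁹ × 1.740×10^-4 / 5.110² = 4.650×10^6 N

P_cr ≈ 4650 kN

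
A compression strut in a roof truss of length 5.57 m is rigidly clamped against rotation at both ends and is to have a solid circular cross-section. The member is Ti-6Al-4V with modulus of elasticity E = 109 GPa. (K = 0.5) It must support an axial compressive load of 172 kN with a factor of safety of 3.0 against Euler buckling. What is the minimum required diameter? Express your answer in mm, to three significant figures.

d ≈ 93.3 mm

Required P_cr = n·P = 3.0 × 172 = 516.0 kN
L_e = K·L = 0.5 × 5.57 = 2.785 m
Required I = P_cr·L_e²/(π²E) = 5.160×10^5 × 2.785² / (π² × 1.09×10^11) = 3.720×10^-6 m⁴
I_req = 3.720×10^6 mm⁴
Solid circle: I = πd⁴/64  ⇒  d = (64I/π)^(1/4) = (64×3.720×10^6/π)^(1/4) = 93.3 mm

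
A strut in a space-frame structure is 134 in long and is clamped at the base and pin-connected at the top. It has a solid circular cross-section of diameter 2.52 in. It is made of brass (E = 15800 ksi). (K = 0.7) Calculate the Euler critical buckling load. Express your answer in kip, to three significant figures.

I = πd⁴/64 = π×2.52⁴/64 = 1.980 in⁴
Effective length L_e = K·L = 0.7 × 134 = 93.80 in
P_cr = π²EI / L_e² = π² × 15800×10³ × 1.980 / 93.80² = 3.509×10^4 lb

P_cr ≈ 35.1 kip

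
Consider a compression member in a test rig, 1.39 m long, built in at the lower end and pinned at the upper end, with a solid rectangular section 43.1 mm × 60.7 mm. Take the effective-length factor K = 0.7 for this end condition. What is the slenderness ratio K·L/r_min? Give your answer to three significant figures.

λ ≈ 78.2

For a rectangle r_min = b/√12 = 43.1/√12 = 12.44 mm
L_e = K·L = 0.7 × 1.39 m = 0.9730 m = 973.00 mm
λ = L_e / r_min = 973.00 / 12.44 = 78.2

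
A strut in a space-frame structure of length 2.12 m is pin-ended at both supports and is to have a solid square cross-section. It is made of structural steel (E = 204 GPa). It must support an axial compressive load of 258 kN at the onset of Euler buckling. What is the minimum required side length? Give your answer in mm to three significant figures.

L_e = K·L = 1 × 2.12 = 2.120 m
Required I = P_cr·L_e²/(π²E) = 2.580×10^5 × 2.120² / (π² × 2.04×10^11) = 5.759×10^-7 m⁴
I_req = 5.759×10^5 mm⁴
Solid square: I = a⁴/12  ⇒  a = (12I)^(1/4) = (12×5.759×10^5)^(1/4) = 51.3 mm

a ≈ 51.3 mm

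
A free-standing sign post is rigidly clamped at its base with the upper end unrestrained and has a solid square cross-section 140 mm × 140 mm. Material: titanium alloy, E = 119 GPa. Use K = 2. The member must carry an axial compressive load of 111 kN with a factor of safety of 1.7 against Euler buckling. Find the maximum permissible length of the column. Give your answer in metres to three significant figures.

I = a⁴/12 = 140⁴/12 = 3.201×10^7 mm⁴
I = 3.201×10^-5 m⁴
Required critical load P_cr = n·P = 1.7 × 111 = 188.7 kN = 1.887×10^5 N
From P_cr = π²EI/(K·L)²:  L = (1/K)·√(π²EI/P_cr) = (1/2)·√(π²×1.19×10^11×3.201×10^-5/1.887×10^5)
L = 7.06 m

L_max ≈ 7.06 m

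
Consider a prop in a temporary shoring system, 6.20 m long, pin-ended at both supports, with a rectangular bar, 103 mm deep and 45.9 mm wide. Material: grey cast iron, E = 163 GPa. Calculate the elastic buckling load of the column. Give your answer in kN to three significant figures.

Buckling occurs about the weak axis: I_min = h·b³/12 with b = 45.9 mm (the shorter side).
I_min = 103×45.9³/12 = 8.300×10^5 mm⁴
I = 8.300×10^5 mm⁴ = 8.300×10^-7 m⁴
Effective length L_e = K·L = 1 × 6.20 = 6.200 m
P_cr = π²EI / L_e² = π² × 163×10⁹ × 8.300×10^-7 / 6.200² = 3.474×10^4 N

P_cr ≈ 34.7 kN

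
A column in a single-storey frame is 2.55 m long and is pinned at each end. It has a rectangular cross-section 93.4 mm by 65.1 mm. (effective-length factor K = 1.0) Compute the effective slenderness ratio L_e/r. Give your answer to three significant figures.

λ ≈ 136

For a rectangle r_min = b/√12 = 65.1/√12 = 18.79 mm
L_e = K·L = 1 × 2.55 m = 2.550 m = 2550.0 mm
λ = L_e / r_min = 2550.0 / 18.79 = 136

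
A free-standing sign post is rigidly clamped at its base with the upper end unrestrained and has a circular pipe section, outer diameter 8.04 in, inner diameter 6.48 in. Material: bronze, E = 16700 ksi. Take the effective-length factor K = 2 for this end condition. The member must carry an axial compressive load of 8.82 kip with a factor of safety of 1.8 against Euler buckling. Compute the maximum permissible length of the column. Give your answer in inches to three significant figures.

d_o = 8.04 in, d_i = 6.48 in
I = π(d_o⁴ − d_i⁴)/64 = π(8.04⁴ − 6.480⁴)/64 = 118.6 in⁴
Required critical load P_cr = n·P = 1.8 × 8.82 = 15.88 kip = 1.588×10^4 lb
From P_cr = π²EI/(K·L)²:  L = (1/K)·√(π²EI/P_cr) = (1/2)·√(π²×1.67×10^7×118.6/1.588×10^4)
L = 555 in

L_max ≈ 555 in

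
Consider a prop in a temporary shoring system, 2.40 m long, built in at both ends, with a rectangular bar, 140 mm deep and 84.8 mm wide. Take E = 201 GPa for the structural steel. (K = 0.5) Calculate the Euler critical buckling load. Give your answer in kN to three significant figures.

Buckling occurs about the weak axis: I_min = h·b³/12 with b = 84.8 mm (the shorter side).
I_min = 140×84.8³/12 = 7.114×10^6 mm⁴
I = 7.114×10^6 mm⁴ = 7.114×10^-6 m⁴
Effective length L_e = K·L = 0.5 × 2.40 = 1.200 m
P_cr = π²EI / L_e² = π² × 201×10⁹ × 7.114×10^-6 / 1.200² = 9.801×10^6 N

P_cr ≈ 9800 kN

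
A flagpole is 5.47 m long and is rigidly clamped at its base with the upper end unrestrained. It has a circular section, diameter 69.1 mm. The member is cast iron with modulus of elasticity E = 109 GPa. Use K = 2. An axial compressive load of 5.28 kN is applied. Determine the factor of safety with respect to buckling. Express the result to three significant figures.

I = πd⁴/64 = π×69.1⁴/64 = 1.119×10^6 mm⁴
I = 1.119×10^6 mm⁴ = 1.119×10^-6 m⁴
Effective length L_e = K·L = 2 × 5.47 = 10.94 m
P_cr = π²EI / L_e² = π² × 109×10⁹ × 1.119×10^-6 / 10.94² = 1.006×10^4 N
Factor of safety n = P_cr / P = 10.059 / 5.28 = 1.91

n ≈ 1.91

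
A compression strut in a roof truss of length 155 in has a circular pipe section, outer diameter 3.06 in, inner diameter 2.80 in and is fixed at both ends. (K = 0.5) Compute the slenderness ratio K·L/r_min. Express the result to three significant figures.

λ ≈ 74.7

d_o = 3.06 in, d_i = 2.80 in
I = π(d_o⁴ − d_i⁴)/64 = π(3.06⁴ − 2.800⁴)/64 = 1.287 in⁴
A = 1.197 in²;  r_min = √(I/A) = √(1.287/1.197) = 1.037 in
L_e = K·L = 0.5 × 155 = 77.50 in
λ = L_e / r_min = 77.500 / 1.037 = 74.7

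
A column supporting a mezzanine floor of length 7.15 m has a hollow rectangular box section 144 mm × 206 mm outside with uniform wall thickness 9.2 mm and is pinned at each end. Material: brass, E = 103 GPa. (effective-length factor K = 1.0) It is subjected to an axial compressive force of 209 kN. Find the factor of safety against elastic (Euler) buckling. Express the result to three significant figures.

Inner dimensions: h_i = 206 − 2×9.2 = 187.6 mm, b_i = 144 − 2×9.2 = 125.6 mm
Weak-axis I_min = (h_o·b_o³ − h_i·b_i³)/12 with b_o = 144, b_i = 125.6 mm (shorter outer/inner sides).
I_min = (206×144³ − 187.6×125.6³)/12 = 2.028×10^7 mm⁴
I = 2.028×10^7 mm⁴ = 2.028×10^-5 m⁴
Effective length L_e = K·L = 1 × 7.15 = 7.150 m
P_cr = π²EI / L_e² = π² × 103×10⁹ × 2.028×10^-5 / 7.150² = 4.033×10^5 N
Factor of safety n = P_cr / P = 403.34 / 209 = 1.93

n ≈ 1.93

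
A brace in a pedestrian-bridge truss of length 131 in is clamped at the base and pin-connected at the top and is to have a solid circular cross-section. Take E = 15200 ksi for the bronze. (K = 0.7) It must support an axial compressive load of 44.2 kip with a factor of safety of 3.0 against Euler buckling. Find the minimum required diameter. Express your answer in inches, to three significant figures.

d ≈ 3.51 in

Required P_cr = n·P = 3.0 × 44.2 = 132.6 kip
L_e = K·L = 0.7 × 131 = 91.70 in
Required I = P_cr·L_e²/(π²E) = 1.326×10^5 × 91.70² / (π² × 1.52×10^7) = 7.433 in⁴
Solid circle: I = πd⁴/64  ⇒  d = (64I/π)^(1/4) = (64×7.433/π)^(1/4) = 3.51 in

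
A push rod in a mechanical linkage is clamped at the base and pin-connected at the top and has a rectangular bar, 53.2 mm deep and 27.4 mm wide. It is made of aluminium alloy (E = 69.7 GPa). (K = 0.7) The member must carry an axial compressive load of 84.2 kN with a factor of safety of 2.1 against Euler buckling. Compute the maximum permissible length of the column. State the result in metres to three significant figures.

L_max ≈ 0.851 m

Buckling occurs about the weak axis: I_min = h·b³/12 with b = 27.4 mm (the shorter side).
I_min = 53.2×27.4³/12 = 9.120×10^4 mm⁴
I = 9.120×10^-8 m⁴
Required critical load P_cr = n·P = 2.1 × 84.2 = 176.8 kN = 1.768×10^5 N
From P_cr = π²EI/(K·L)²:  L = (1/K)·√(π²EI/P_cr) = (1/0.7)·√(π²×6.97×10^10×9.120×10^-8/1.768×10^5)
L = 0.851 m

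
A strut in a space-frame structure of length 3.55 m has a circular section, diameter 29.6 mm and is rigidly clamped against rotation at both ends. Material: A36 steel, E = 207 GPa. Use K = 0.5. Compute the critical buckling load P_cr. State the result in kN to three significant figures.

P_cr ≈ 24.4 kN

I = πd⁴/64 = π×29.6⁴/64 = 3.768×10^4 mm⁴
I = 3.768×10^4 mm⁴ = 3.768×10^-8 m⁴
Effective length L_e = K·L = 0.5 × 3.55 = 1.775 m
P_cr = π²EI / L_e² = π² × 207×10⁹ × 3.768×10^-8 / 1.775² = 2.443×10^4 N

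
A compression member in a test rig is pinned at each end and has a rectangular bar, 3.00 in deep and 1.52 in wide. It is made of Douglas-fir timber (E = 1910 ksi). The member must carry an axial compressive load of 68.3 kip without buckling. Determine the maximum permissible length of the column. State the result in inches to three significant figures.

L_max ≈ 15.6 in

Buckling occurs about the weak axis: I_min = h·b³/12 with b = 1.52 in (the shorter side).
I_min = 3.00×1.52³/12 = 0.8780 in⁴
At the buckling limit P_cr = P = 6.830×10^4 lb
From P_cr = π²EI/(K·L)²:  L = (1/K)·√(π²EI/P_cr) = (1/1)·√(π²×1.91×10^6×0.8780/6.830×10^4)
L = 15.6 in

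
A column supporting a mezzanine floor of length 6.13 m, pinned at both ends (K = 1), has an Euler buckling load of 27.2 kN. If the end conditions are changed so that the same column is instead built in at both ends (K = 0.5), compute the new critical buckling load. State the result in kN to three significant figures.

P_cr ≈ 109 kN

P_cr ∝ 1/K², so P_cr,new = P_cr,old × (K_old/K_new)² = 27.2 × (1/0.5)²
= 27.2 × 4.000 = 109 kN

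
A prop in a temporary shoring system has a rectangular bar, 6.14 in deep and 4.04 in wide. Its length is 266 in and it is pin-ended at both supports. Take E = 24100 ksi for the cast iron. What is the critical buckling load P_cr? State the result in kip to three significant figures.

Buckling occurs about the weak axis: I_min = h·b³/12 with b = 4.04 in (the shorter side).
I_min = 6.14×4.04³/12 = 33.74 in⁴
Effective length L_e = K·L = 1 × 266 = 266.0 in
P_cr = π²EI / L_e² = π² × 24100×10³ × 33.74 / 266.0² = 1.134×10^5 lb

P_cr ≈ 113 kip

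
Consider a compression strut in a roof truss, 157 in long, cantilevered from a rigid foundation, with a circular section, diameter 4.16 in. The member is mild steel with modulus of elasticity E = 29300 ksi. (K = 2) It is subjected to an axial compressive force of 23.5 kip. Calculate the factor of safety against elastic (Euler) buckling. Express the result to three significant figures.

n ≈ 1.83

I = πd⁴/64 = π×4.16⁴/64 = 14.70 in⁴
Effective length L_e = K·L = 2 × 157 = 314.0 in
P_cr = π²EI / L_e² = π² × 29300×10³ × 14.70 / 314.0² = 4.312×10^4 lb
Factor of safety n = P_cr / P = 43.117 / 23.5 = 1.83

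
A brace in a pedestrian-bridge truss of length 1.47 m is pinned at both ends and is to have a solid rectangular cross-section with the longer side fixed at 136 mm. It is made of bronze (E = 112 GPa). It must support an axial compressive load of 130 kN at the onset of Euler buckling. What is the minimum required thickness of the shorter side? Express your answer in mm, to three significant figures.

b ≈ 28.2 mm

L_e = K·L = 1 × 1.47 = 1.470 m
Required I = P_cr·L_e²/(π²E) = 1.300×10^5 × 1.470² / (π² × 1.12×10^11) = 2.541×10^-7 m⁴
I_req = 2.541×10^5 mm⁴
Rectangle, weak axis: I_min = h·b³/12 with h = 136 mm fixed  ⇒  b = (12I/h)^(1/3) = 28.2 mm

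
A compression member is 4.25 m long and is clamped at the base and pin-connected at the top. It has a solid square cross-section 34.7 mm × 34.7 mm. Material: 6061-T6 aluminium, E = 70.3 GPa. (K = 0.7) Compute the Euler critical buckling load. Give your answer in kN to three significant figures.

I = a⁴/12 = 34.7⁴/12 = 1.208×10^5 mm⁴
I = 1.208×10^5 mm⁴ = 1.208×10^-7 m⁴
Effective length L_e = K·L = 0.7 × 4.25 = 2.975 m
P_cr = π²EI / L_e² = π² × 70.3×10⁹ × 1.208×10^-7 / 2.975² = 9.471×10^3 N

P_cr ≈ 9.47 kN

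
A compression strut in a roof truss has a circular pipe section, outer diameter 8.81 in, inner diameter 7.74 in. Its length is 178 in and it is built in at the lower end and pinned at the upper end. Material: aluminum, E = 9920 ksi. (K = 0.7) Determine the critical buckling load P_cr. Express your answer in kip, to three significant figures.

d_o = 8.81 in, d_i = 7.74 in
I = π(d_o⁴ − d_i⁴)/64 = π(8.81⁴ − 7.740⁴)/64 = 119.5 in⁴
Effective length L_e = K·L = 0.7 × 178 = 124.6 in
P_cr = π²EI / L_e² = π² × 9920×10³ × 119.5 / 124.6² = 7.539×10^5 lb

P_cr ≈ 754 kip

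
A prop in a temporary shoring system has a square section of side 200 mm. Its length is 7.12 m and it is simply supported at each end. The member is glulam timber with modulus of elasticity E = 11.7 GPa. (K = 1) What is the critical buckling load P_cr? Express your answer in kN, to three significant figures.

I = a⁴/12 = 200⁴/12 = 1.333×10^8 mm⁴
I = 1.333×10^8 mm⁴ = 1.333×10^-4 m⁴
Effective length L_e = K·L = 1 × 7.12 = 7.120 m
P_cr = π²EI / L_e² = π² × 11.7×10⁹ × 1.333×10^-4 / 7.120² = 3.037×10^5 N

P_cr ≈ 304 kN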